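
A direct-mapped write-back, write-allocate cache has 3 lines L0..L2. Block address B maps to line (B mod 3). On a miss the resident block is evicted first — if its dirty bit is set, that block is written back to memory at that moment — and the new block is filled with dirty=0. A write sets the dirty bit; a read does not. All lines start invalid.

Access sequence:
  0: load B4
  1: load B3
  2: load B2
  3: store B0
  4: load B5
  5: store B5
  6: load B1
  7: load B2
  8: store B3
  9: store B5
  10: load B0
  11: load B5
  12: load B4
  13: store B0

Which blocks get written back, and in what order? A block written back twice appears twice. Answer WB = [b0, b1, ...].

WB = [5, 0, 3]

0: R B4 -> L1 miss  d=-]
1: R B3 -> L0 miss  d=-]
2: R B2 -> L2 miss  d=-]
3: W B0 -> L0 miss  d=D]
4: R B5 -> L2 miss  d=-]
5: W B5 -> L2 hit  d=D]
6: R B1 -> L1 miss  d=-]
7: R B2 -> L2 miss wb->B5  d=-]
8: W B3 -> L0 miss wb->B0  d=D]
9: W B5 -> L2 miss  d=D]
10: R B0 -> L0 miss wb->B3  d=-]
11: R B5 -> L2 hit  d=D]
12: R B4 -> L1 miss  d=-]
13: W B0 -> L0 hit  d=D]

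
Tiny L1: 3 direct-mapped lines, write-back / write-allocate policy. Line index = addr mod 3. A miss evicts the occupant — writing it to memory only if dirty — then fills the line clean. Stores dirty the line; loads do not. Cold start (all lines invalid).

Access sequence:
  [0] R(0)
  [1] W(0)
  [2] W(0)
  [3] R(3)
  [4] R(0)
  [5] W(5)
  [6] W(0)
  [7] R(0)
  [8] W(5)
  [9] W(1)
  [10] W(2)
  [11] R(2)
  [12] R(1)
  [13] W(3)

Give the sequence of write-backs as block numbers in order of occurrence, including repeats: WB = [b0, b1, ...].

WB = [0, 5, 0]

0: R B0 → L0 miss [-]
1: W B0 → L0 hit [D]
2: W B0 → L0 hit [D]
3: R B3 → L0 miss wb→B0 [-]
4: R B0 → L0 miss [-]
5: W B5 → L2 miss [D]
6: W B0 → L0 hit [D]
7: R B0 → L0 hit [D]
8: W B5 → L2 hit [D]
9: W B1 → L1 miss [D]
10: W B2 → L2 miss wb→B5 [D]
11: R B2 → L2 hit [D]
12: R B1 → L1 hit [D]
13: W B3 → L0 miss wb→B0 [D]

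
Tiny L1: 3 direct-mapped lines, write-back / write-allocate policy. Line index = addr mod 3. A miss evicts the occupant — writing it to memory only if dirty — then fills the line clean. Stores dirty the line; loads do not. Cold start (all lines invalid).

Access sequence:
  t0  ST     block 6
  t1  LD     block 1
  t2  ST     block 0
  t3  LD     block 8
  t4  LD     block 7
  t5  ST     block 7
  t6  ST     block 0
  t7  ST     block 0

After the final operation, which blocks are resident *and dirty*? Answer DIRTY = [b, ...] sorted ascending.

DIRTY = [0, 7]

0: W B6 -> L0 miss  d=D]
1: R B1 -> L1 miss  d=-]
2: W B0 -> L0 miss wb->B6  d=D]
3: R B8 -> L2 miss  d=-]
4: R B7 -> L1 miss  d=-]
5: W B7 -> L1 hit  d=D]
6: W B0 -> L0 hit  d=D]
7: W B0 -> L0 hit  d=D]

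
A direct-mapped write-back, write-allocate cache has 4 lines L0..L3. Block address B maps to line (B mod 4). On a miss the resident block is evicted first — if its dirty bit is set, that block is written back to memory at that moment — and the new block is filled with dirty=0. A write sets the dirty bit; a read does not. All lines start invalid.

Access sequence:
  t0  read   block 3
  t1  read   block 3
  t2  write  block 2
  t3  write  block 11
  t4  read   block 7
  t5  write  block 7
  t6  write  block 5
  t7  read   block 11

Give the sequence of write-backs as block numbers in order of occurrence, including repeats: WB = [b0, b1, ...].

0: R B3 -> L3 miss  d=-]
1: R B3 -> L3 hit  d=-]
2: W B2 -> L2 miss  d=D]
3: W B11 -> L3 miss  d=D]
4: R B7 -> L3 miss wb->B11  d=-]
5: W B7 -> L3 hit  d=D]
6: W B5 -> L1 miss  d=D]
7: R B11 -> L3 miss wb->B7  d=-]

WB = [11, 7]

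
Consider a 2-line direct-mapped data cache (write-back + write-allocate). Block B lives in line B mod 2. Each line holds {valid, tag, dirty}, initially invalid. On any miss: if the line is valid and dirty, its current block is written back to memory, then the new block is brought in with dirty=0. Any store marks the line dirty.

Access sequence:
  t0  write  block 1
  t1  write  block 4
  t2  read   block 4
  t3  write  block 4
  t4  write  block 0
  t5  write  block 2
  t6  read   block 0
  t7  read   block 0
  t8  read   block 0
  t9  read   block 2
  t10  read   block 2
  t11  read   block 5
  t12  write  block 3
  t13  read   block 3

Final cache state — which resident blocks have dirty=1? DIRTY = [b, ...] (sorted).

0: W B1 -> L1 miss  d=D]
1: W B4 -> L0 miss  d=D]
2: R B4 -> L0 hit  d=D]
3: W B4 -> L0 hit  d=D]
4: W B0 -> L0 miss wb->B4  d=D]
5: W B2 -> L0 miss wb->B0  d=D]
6: R B0 -> L0 miss wb->B2  d=-]
7: R B0 -> L0 hit  d=-]
8: R B0 -> L0 hit  d=-]
9: R B2 -> L0 miss  d=-]
10: R B2 -> L0 hit  d=-]
11: R B5 -> L1 miss wb->B1  d=-]
12: W B3 -> L1 miss  d=D]
13: R B3 -> L1 hit  d=D]

DIRTY = [3]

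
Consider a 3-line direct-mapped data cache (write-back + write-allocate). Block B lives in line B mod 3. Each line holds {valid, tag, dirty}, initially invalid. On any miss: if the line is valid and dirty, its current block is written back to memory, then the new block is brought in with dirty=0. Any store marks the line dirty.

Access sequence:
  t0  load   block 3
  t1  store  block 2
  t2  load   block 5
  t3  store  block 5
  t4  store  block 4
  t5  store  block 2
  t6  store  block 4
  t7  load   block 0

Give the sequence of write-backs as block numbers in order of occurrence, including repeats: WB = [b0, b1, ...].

WB = [2, 5]

0: R B3 -> L0 miss  d=-]
1: W B2 -> L2 miss  d=D]
2: R B5 -> L2 miss wb->B2  d=-]
3: W B5 -> L2 hit  d=D]
4: W B4 -> L1 miss  d=D]
5: W B2 -> L2 miss wb->B5  d=D]
6: W B4 -> L1 hit  d=D]
7: R B0 -> L0 miss  d=-]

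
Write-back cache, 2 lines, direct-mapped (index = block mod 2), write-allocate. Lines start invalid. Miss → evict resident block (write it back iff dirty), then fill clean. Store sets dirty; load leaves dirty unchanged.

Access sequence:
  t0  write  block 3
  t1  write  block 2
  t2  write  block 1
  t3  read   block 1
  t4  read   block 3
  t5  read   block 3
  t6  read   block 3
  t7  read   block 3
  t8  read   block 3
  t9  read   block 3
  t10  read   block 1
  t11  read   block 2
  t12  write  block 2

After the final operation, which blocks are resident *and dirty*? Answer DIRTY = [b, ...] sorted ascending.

0: W B3 → L1 miss [D]
1: W B2 → L0 miss [D]
2: W B1 → L1 miss wb→B3 [D]
3: R B1 → L1 hit [D]
4: R B3 → L1 miss wb→B1 [-]
5: R B3 → L1 hit [-]
6: R B3 → L1 hit [-]
7: R B3 → L1 hit [-]
8: R B3 → L1 hit [-]
9: R B3 → L1 hit [-]
10: R B1 → L1 miss [-]
11: R B2 → L0 hit [D]
12: W B2 → L0 hit [D]

DIRTY = [2]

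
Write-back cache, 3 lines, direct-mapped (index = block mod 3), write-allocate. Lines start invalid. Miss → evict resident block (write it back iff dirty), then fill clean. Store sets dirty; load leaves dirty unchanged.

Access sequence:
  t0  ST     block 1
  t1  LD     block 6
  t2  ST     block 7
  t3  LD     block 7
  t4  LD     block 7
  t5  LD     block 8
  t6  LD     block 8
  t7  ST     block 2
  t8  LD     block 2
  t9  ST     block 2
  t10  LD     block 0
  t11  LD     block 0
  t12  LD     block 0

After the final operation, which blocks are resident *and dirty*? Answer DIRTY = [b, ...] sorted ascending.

0: W B1 -> L1 miss  d=D]
1: R B6 -> L0 miss  d=-]
2: W B7 -> L1 miss wb->B1  d=D]
3: R B7 -> L1 hit  d=D]
4: R B7 -> L1 hit  d=D]
5: R B8 -> L2 miss  d=-]
6: R B8 -> L2 hit  d=-]
7: W B2 -> L2 miss  d=D]
8: R B2 -> L2 hit  d=D]
9: W B2 -> L2 hit  d=D]
10: R B0 -> L0 miss  d=-]
11: R B0 -> L0 hit  d=-]
12: R B0 -> L0 hit  d=-]

DIRTY = [2, 7]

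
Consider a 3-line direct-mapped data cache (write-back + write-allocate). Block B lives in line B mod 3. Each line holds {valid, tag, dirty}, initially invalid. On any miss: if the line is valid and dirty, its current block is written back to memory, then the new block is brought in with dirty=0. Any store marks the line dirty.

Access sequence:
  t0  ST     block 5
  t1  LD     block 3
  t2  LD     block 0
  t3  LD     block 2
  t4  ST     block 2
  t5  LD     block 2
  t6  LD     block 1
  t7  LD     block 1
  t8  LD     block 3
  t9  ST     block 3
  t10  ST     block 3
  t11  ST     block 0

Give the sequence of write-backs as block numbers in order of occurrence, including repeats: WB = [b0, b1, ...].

WB = [5, 3]

  0 | W B5 → L2 miss [D]
  1 | R B3 → L0 miss [-]
  2 | R B0 → L0 miss [-]
  3 | R B2 → L2 miss wb→B5 [-]
  4 | W B2 → L2 hit [D]
  5 | R B2 → L2 hit [D]
  6 | R B1 → L1 miss [-]
  7 | R B1 → L1 hit [-]
  8 | R B3 → L0 miss [-]
  9 | W B3 → L0 hit [D]
  10 | W B3 → L0 hit [D]
  11 | W B0 → L0 miss wb→B3 [D]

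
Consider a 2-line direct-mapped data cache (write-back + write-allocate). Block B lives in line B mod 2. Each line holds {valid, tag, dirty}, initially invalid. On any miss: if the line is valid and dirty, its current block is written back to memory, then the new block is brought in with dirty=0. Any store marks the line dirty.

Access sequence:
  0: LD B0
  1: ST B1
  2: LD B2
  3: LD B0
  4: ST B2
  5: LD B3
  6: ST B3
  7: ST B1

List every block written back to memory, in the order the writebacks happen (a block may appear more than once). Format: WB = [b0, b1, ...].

0: R B0 -> L0 miss  d=-]
1: W B1 -> L1 miss  d=D]
2: R B2 -> L0 miss  d=-]
3: R B0 -> L0 miss  d=-]
4: W B2 -> L0 miss  d=D]
5: R B3 -> L1 miss wb->B1  d=-]
6: W B3 -> L1 hit  d=D]
7: W B1 -> L1 miss wb->B3  d=D]

WB = [1, 3]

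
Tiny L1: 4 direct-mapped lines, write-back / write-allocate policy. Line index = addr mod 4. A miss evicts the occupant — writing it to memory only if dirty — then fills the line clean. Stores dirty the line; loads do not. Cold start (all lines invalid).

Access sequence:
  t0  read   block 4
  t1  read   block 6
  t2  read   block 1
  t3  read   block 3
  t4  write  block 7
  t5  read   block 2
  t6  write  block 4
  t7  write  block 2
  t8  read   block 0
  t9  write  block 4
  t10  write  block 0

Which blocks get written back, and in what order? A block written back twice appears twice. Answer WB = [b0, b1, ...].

WB = [4, 4]

0: R B4 -> L0 miss  d=-]
1: R B6 -> L2 miss  d=-]
2: R B1 -> L1 miss  d=-]
3: R B3 -> L3 miss  d=-]
4: W B7 -> L3 miss  d=D]
5: R B2 -> L2 miss  d=-]
6: W B4 -> L0 hit  d=D]
7: W B2 -> L2 hit  d=D]
8: R B0 -> L0 miss wb->B4  d=-]
9: W B4 -> L0 miss  d=D]
10: W B0 -> L0 miss wb->B4  d=D]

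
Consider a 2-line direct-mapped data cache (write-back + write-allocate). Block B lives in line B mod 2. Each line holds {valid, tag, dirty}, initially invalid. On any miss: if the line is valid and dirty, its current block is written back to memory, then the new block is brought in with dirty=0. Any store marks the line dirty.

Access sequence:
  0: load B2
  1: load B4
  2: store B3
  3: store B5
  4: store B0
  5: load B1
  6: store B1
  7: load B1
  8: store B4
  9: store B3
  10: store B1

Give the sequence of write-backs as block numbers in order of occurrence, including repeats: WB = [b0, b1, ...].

0: R B2 -> L0 miss  d=-]
1: R B4 -> L0 miss  d=-]
2: W B3 -> L1 miss  d=D]
3: W B5 -> L1 miss wb->B3  d=D]
4: W B0 -> L0 miss  d=D]
5: R B1 -> L1 miss wb->B5  d=-]
6: W B1 -> L1 hit  d=D]
7: R B1 -> L1 hit  d=D]
8: W B4 -> L0 miss wb->B0  d=D]
9: W B3 -> L1 miss wb->B1  d=D]
10: W B1 -> L1 miss wb->B3  d=D]

WB = [3, 5, 0, 1, 3]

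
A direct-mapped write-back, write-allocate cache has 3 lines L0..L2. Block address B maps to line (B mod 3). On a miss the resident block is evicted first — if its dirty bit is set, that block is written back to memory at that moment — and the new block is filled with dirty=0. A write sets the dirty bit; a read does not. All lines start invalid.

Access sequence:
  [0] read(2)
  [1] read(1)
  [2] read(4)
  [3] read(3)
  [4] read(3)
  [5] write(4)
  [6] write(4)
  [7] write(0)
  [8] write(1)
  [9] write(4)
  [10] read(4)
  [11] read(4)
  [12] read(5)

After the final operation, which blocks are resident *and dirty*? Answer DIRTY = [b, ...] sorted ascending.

DIRTY = [0, 4]

0: R B2 → L2 miss [-]
1: R B1 → L1 miss [-]
2: R B4 → L1 miss [-]
3: R B3 → L0 miss [-]
4: R B3 → L0 hit [-]
5: W B4 → L1 hit [D]
6: W B4 → L1 hit [D]
7: W B0 → L0 miss [D]
8: W B1 → L1 miss wb→B4 [D]
9: W B4 → L1 miss wb→B1 [D]
10: R B4 → L1 hit [D]
11: R B4 → L1 hit [D]
12: R B5 → L2 miss [-]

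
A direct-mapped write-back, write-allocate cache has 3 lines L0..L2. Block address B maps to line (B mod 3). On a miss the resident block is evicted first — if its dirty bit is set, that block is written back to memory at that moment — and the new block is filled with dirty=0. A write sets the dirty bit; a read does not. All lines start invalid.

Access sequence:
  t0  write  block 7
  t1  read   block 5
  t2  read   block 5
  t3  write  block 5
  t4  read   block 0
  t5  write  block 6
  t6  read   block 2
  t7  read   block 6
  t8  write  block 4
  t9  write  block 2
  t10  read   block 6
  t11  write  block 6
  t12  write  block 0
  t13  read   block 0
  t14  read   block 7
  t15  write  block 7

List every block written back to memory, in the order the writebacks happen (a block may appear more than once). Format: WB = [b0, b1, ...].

WB = [5, 7, 6, 4]

0: W B7 -> L1 miss  d=D]
1: R B5 -> L2 miss  d=-]
2: R B5 -> L2 hit  d=-]
3: W B5 -> L2 hit  d=D]
4: R B0 -> L0 miss  d=-]
5: W B6 -> L0 miss  d=D]
6: R B2 -> L2 miss wb->B5  d=-]
7: R B6 -> L0 hit  d=D]
8: W B4 -> L1 miss wb->B7  d=D]
9: W B2 -> L2 hit  d=D]
10: R B6 -> L0 hit  d=D]
11: W B6 -> L0 hit  d=D]
12: W B0 -> L0 miss wb->B6  d=D]
13: R B0 -> L0 hit  d=D]
14: R B7 -> L1 miss wb->B4  d=-]
15: W B7 -> L1 hit  d=D]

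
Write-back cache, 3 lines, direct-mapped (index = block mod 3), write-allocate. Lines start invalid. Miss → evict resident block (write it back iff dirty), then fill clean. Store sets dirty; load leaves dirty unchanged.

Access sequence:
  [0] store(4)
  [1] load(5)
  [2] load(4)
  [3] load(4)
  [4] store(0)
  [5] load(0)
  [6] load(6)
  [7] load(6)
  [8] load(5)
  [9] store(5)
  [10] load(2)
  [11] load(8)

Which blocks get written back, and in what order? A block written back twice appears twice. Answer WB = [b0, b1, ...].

0: W B4 → L1 miss [D]
1: R B5 → L2 miss [-]
2: R B4 → L1 hit [D]
3: R B4 → L1 hit [D]
4: W B0 → L0 miss [D]
5: R B0 → L0 hit [D]
6: R B6 → L0 miss wb→B0 [-]
7: R B6 → L0 hit [-]
8: R B5 → L2 hit [-]
9: W B5 → L2 hit [D]
10: R B2 → L2 miss wb→B5 [-]
11: R B8 → L2 miss [-]

WB = [0, 5]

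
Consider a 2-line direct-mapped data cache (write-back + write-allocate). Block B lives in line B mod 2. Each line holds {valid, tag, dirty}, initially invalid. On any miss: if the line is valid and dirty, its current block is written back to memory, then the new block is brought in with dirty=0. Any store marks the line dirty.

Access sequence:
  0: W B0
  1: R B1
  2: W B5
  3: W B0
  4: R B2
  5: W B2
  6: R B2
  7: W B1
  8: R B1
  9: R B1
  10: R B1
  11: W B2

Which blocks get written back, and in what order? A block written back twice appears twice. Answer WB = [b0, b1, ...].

WB = [0, 5]

0: W B0 → L0 miss [D]
1: R B1 → L1 miss [-]
2: W B5 → L1 miss [D]
3: W B0 → L0 hit [D]
4: R B2 → L0 miss wb→B0 [-]
5: W B2 → L0 hit [D]
6: R B2 → L0 hit [D]
7: W B1 → L1 miss wb→B5 [D]
8: R B1 → L1 hit [D]
9: R B1 → L1 hit [D]
10: R B1 → L1 hit [D]
11: W B2 → L0 hit [D]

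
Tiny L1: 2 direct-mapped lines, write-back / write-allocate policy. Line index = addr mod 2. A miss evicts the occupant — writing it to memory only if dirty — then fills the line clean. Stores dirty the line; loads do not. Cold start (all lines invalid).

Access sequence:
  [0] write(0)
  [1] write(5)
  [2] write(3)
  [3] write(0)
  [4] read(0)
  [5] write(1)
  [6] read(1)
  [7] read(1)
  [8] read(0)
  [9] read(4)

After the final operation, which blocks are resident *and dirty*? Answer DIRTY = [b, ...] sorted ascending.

0: W B0 -> L0 miss  d=D]
1: W B5 -> L1 miss  d=D]
2: W B3 -> L1 miss wb->B5  d=D]
3: W B0 -> L0 hit  d=D]
4: R B0 -> L0 hit  d=D]
5: W B1 -> L1 miss wb->B3  d=D]
6: R B1 -> L1 hit  d=D]
7: R B1 -> L1 hit  d=D]
8: R B0 -> L0 hit  d=D]
9: R B4 -> L0 miss wb->B0  d=-]

DIRTY = [1]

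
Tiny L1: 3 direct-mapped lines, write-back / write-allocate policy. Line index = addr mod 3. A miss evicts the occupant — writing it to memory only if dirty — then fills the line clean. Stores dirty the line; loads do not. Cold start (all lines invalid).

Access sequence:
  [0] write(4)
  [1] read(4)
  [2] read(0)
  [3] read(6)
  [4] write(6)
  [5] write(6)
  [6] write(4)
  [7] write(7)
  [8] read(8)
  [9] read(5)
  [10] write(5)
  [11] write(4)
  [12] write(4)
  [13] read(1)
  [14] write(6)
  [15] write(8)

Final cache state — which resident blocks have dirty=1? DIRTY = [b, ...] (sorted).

0: W B4 → L1 miss [D]
1: R B4 → L1 hit [D]
2: R B0 → L0 miss [-]
3: R B6 → L0 miss [-]
4: W B6 → L0 hit [D]
5: W B6 → L0 hit [D]
6: W B4 → L1 hit [D]
7: W B7 → L1 miss wb→B4 [D]
8: R B8 → L2 miss [-]
9: R B5 → L2 miss [-]
10: W B5 → L2 hit [D]
11: W B4 → L1 miss wb→B7 [D]
12: W B4 → L1 hit [D]
13: R B1 → L1 miss wb→B4 [-]
14: W B6 → L0 hit [D]
15: W B8 → L2 miss wb→B5 [D]

DIRTY = [6, 8]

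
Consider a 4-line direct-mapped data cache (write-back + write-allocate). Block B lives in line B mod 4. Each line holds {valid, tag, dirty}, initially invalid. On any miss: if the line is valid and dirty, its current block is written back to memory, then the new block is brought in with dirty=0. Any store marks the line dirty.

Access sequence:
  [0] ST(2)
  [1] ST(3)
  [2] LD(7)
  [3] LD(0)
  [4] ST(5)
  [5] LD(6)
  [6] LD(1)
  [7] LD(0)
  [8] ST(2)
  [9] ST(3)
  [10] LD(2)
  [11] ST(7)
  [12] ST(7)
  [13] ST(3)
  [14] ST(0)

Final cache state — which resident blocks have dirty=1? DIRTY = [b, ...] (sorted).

DIRTY = [0, 2, 3]

0: W B2 -> L2 miss  d=D]
1: W B3 -> L3 miss  d=D]
2: R B7 -> L3 miss wb->B3  d=-]
3: R B0 -> L0 miss  d=-]
4: W B5 -> L1 miss  d=D]
5: R B6 -> L2 miss wb->B2  d=-]
6: R B1 -> L1 miss wb->B5  d=-]
7: R B0 -> L0 hit  d=-]
8: W B2 -> L2 miss  d=D]
9: W B3 -> L3 miss  d=D]
10: R B2 -> L2 hit  d=D]
11: W B7 -> L3 miss wb->B3  d=D]
12: W B7 -> L3 hit  d=D]
13: W B3 -> L3 miss wb->B7  d=D]
14: W B0 -> L0 hit  d=D]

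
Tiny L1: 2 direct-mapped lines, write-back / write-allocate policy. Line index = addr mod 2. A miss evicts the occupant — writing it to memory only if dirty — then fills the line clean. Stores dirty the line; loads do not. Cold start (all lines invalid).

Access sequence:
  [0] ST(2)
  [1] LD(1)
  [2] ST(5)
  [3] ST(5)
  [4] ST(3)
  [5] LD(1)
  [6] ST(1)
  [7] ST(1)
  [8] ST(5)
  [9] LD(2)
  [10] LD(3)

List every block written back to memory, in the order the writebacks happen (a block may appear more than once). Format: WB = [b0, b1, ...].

WB = [5, 3, 1, 5]

0: W B2 → L0 miss [D]
1: R B1 → L1 miss [-]
2: W B5 → L1 miss [D]
3: W B5 → L1 hit [D]
4: W B3 → L1 miss wb→B5 [D]
5: R B1 → L1 miss wb→B3 [-]
6: W B1 → L1 hit [D]
7: W B1 → L1 hit [D]
8: W B5 → L1 miss wb→B1 [D]
9: R B2 → L0 hit [D]
10: R B3 → L1 miss wb→B5 [-]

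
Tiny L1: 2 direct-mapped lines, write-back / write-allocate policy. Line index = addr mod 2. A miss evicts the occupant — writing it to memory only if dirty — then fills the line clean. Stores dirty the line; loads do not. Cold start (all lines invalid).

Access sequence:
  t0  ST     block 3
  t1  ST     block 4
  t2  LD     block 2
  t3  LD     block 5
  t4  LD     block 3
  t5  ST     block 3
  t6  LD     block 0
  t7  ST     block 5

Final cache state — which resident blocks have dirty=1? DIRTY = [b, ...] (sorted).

DIRTY = [5]

0: W B3 → L1 miss [D]
1: W B4 → L0 miss [D]
2: R B2 → L0 miss wb→B4 [-]
3: R B5 → L1 miss wb→B3 [-]
4: R B3 → L1 miss [-]
5: W B3 → L1 hit [D]
6: R B0 → L0 miss [-]
7: W B5 → L1 miss wb→B3 [D]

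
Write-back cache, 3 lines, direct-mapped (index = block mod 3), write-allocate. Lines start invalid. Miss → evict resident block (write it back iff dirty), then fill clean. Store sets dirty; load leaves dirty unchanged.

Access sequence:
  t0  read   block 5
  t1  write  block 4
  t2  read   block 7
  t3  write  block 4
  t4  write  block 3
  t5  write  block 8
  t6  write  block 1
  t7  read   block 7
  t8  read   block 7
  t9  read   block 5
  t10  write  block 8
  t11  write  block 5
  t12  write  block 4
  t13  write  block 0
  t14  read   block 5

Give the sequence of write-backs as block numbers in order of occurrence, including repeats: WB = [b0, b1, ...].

0: R B5 → L2 miss [-]
1: W B4 → L1 miss [D]
2: R B7 → L1 miss wb→B4 [-]
3: W B4 → L1 miss [D]
4: W B3 → L0 miss [D]
5: W B8 → L2 miss [D]
6: W B1 → L1 miss wb→B4 [D]
7: R B7 → L1 miss wb→B1 [-]
8: R B7 → L1 hit [-]
9: R B5 → L2 miss wb→B8 [-]
10: W B8 → L2 miss [D]
11: W B5 → L2 miss wb→B8 [D]
12: W B4 → L1 miss [D]
13: W B0 → L0 miss wb→B3 [D]
14: R B5 → L2 hit [D]

WB = [4, 4, 1, 8, 8, 3]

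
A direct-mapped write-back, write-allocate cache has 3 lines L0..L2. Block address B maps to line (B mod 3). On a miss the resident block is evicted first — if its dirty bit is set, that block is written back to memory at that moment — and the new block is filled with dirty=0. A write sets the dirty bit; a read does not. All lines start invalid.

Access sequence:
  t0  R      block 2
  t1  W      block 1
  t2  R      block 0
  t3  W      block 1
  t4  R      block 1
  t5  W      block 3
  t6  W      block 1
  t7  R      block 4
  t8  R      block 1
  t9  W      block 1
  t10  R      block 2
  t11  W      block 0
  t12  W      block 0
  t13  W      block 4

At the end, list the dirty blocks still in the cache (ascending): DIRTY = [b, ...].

0: R B2 -> L2 miss  d=-]
1: W B1 -> L1 miss  d=D]
2: R B0 -> L0 miss  d=-]
3: W B1 -> L1 hit  d=D]
4: R B1 -> L1 hit  d=D]
5: W B3 -> L0 miss  d=D]
6: W B1 -> L1 hit  d=D]
7: R B4 -> L1 miss wb->B1  d=-]
8: R B1 -> L1 miss  d=-]
9: W B1 -> L1 hit  d=D]
10: R B2 -> L2 hit  d=-]
11: W B0 -> L0 miss wb->B3  d=D]
12: W B0 -> L0 hit  d=D]
13: W B4 -> L1 miss wb->B1  d=D]

DIRTY = [0, 4]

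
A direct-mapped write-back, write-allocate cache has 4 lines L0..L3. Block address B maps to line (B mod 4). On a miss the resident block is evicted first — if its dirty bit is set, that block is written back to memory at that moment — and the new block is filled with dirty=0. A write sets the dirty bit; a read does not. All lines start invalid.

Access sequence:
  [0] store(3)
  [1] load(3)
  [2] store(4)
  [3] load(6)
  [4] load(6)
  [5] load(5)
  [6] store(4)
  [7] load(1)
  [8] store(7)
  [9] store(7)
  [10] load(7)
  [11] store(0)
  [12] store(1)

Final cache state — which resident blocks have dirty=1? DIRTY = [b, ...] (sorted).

0: W B3 -> L3 miss  d=D]
1: R B3 -> L3 hit  d=D]
2: W B4 -> L0 miss  d=D]
3: R B6 -> L2 miss  d=-]
4: R B6 -> L2 hit  d=-]
5: R B5 -> L1 miss  d=-]
6: W B4 -> L0 hit  d=D]
7: R B1 -> L1 miss  d=-]
8: W B7 -> L3 miss wb->B3  d=D]
9: W B7 -> L3 hit  d=D]
10: R B7 -> L3 hit  d=D]
11: W B0 -> L0 miss wb->B4  d=D]
12: W B1 -> L1 hit  d=D]

DIRTY = [0, 1, 7]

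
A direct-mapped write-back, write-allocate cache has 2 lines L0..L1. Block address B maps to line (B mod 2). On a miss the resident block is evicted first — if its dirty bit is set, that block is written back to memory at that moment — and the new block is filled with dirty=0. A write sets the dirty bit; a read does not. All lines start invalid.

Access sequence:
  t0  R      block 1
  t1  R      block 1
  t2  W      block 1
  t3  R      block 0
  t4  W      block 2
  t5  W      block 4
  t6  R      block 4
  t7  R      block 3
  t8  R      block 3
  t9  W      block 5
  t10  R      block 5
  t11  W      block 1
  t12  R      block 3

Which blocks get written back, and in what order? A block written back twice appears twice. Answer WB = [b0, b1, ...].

0: R B1 -> L1 miss  d=-]
1: R B1 -> L1 hit  d=-]
2: W B1 -> L1 hit  d=D]
3: R B0 -> L0 miss  d=-]
4: W B2 -> L0 miss  d=D]
5: W B4 -> L0 miss wb->B2  d=D]
6: R B4 -> L0 hit  d=D]
7: R B3 -> L1 miss wb->B1  d=-]
8: R B3 -> L1 hit  d=-]
9: W B5 -> L1 miss  d=D]
10: R B5 -> L1 hit  d=D]
11: W B1 -> L1 miss wb->B5  d=D]
12: R B3 -> L1 miss wb->B1  d=-]

WB = [2, 1, 5, 1]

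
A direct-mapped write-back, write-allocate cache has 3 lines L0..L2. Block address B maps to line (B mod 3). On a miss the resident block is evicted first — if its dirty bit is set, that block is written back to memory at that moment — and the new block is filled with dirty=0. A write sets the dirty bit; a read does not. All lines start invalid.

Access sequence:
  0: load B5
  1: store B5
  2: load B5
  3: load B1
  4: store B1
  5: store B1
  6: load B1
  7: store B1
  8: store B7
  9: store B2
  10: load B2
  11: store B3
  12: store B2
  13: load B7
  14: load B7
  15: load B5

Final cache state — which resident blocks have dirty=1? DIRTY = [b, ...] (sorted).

DIRTY = [3, 7]

  0 | R B5 → L2 miss [-]
  1 | W B5 → L2 hit [D]
  2 | R B5 → L2 hit [D]
  3 | R B1 → L1 miss [-]
  4 | W B1 → L1 hit [D]
  5 | W B1 → L1 hit [D]
  6 | R B1 → L1 hit [D]
  7 | W B1 → L1 hit [D]
  8 | W B7 → L1 miss wb→B1 [D]
  9 | W B2 → L2 miss wb→B5 [D]
  10 | R B2 → L2 hit [D]
  11 | W B3 → L0 miss [D]
  12 | W B2 → L2 hit [D]
  13 | R B7 → L1 hit [D]
  14 | R B7 → L1 hit [D]
  15 | R B5 → L2 miss wb→B2 [-]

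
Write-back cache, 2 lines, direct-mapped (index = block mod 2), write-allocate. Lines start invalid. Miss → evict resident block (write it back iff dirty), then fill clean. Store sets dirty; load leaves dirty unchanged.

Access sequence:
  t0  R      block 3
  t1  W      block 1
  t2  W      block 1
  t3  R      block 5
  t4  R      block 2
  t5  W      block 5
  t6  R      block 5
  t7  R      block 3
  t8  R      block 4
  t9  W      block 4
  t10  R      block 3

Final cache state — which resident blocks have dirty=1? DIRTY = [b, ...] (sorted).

DIRTY = [4]

0: R B3 -> L1 miss  d=-]
1: W B1 -> L1 miss  d=D]
2: W B1 -> L1 hit  d=D]
3: R B5 -> L1 miss wb->B1  d=-]
4: R B2 -> L0 miss  d=-]
5: W B5 -> L1 hit  d=D]
6: R B5 -> L1 hit  d=D]
7: R B3 -> L1 miss wb->B5  d=-]
8: R B4 -> L0 miss  d=-]
9: W B4 -> L0 hit  d=D]
10: R B3 -> L1 hit  d=-]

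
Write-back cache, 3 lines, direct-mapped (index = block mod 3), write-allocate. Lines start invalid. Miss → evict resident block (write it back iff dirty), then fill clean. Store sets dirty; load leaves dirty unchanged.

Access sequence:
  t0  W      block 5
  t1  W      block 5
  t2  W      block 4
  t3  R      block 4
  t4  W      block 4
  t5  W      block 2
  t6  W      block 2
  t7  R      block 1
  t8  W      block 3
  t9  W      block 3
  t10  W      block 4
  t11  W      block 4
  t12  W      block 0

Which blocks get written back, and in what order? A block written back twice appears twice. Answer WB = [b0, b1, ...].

  0 | W B5 → L2 miss [D]
  1 | W B5 → L2 hit [D]
  2 | W B4 → L1 miss [D]
  3 | R B4 → L1 hit [D]
  4 | W B4 → L1 hit [D]
  5 | W B2 → L2 miss wb→B5 [D]
  6 | W B2 → L2 hit [D]
  7 | R B1 → L1 miss wb→B4 [-]
  8 | W B3 → L0 miss [D]
  9 | W B3 → L0 hit [D]
  10 | W B4 → L1 miss [D]
  11 | W B4 → L1 hit [D]
  12 | W B0 → L0 miss wb→B3 [D]

WB = [5, 4, 3]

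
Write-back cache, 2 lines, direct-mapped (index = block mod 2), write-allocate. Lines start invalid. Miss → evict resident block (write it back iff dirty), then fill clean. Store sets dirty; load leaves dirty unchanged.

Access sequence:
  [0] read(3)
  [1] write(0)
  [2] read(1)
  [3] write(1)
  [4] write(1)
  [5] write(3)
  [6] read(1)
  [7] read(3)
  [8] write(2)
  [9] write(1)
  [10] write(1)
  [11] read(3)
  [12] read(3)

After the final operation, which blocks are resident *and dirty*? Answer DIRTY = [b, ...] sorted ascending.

DIRTY = [2]

0: R B3 → L1 miss [-]
1: W B0 → L0 miss [D]
2: R B1 → L1 miss [-]
3: W B1 → L1 hit [D]
4: W B1 → L1 hit [D]
5: W B3 → L1 miss wb→B1 [D]
6: R B1 → L1 miss wb→B3 [-]
7: R B3 → L1 miss [-]
8: W B2 → L0 miss wb→B0 [D]
9: W B1 → L1 miss [D]
10: W B1 → L1 hit [D]
11: R B3 → L1 miss wb→B1 [-]
12: R B3 → L1 hit [-]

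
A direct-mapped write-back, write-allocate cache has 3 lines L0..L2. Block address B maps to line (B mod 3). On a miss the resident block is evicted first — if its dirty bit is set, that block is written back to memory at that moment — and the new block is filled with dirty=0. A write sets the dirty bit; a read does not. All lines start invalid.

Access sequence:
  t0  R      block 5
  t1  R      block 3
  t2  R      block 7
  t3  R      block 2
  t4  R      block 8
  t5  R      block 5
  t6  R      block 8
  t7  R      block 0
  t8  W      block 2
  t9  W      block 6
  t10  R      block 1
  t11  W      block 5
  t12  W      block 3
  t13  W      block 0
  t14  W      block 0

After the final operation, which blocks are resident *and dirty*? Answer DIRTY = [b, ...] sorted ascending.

DIRTY = [0, 5]

  0 | R B5 → L2 miss [-]
  1 | R B3 → L0 miss [-]
  2 | R B7 → L1 miss [-]
  3 | R B2 → L2 miss [-]
  4 | R B8 → L2 miss [-]
  5 | R B5 → L2 miss [-]
  6 | R B8 → L2 miss [-]
  7 | R B0 → L0 miss [-]
  8 | W B2 → L2 miss [D]
  9 | W B6 → L0 miss [D]
  10 | R B1 → L1 miss [-]
  11 | W B5 → L2 miss wb→B2 [D]
  12 | W B3 → L0 miss wb→B6 [D]
  13 | W B0 → L0 miss wb→B3 [D]
  14 | W B0 → L0 hit [D]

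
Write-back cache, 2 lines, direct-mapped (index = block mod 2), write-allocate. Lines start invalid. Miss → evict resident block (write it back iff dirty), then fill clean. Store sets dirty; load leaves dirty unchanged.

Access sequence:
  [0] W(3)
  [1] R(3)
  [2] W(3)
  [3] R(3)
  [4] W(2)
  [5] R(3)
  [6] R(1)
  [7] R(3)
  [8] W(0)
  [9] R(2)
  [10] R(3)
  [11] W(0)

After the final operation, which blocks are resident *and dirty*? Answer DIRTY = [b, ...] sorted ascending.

  0 | W B3 → L1 miss [D]
  1 | R B3 → L1 hit [D]
  2 | W B3 → L1 hit [D]
  3 | R B3 → L1 hit [D]
  4 | W B2 → L0 miss [D]
  5 | R B3 → L1 hit [D]
  6 | R B1 → L1 miss wb→B3 [-]
  7 | R B3 → L1 miss [-]
  8 | W B0 → L0 miss wb→B2 [D]
  9 | R B2 → L0 miss wb→B0 [-]
  10 | R B3 → L1 hit [-]
  11 | W B0 → L0 miss [D]

DIRTY = [0]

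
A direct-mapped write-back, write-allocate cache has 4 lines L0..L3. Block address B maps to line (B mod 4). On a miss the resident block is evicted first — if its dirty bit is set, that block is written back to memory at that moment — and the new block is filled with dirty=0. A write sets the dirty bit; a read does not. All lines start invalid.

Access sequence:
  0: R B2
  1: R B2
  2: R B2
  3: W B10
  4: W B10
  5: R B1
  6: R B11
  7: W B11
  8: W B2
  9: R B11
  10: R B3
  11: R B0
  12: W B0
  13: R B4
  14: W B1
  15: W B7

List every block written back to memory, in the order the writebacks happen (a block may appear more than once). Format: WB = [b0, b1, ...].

0: R B2 -> L2 miss  d=-]
1: R B2 -> L2 hit  d=-]
2: R B2 -> L2 hit  d=-]
3: W B10 -> L2 miss  d=D]
4: W B10 -> L2 hit  d=D]
5: R B1 -> L1 miss  d=-]
6: R B11 -> L3 miss  d=-]
7: W B11 -> L3 hit  d=D]
8: W B2 -> L2 miss wb->B10  d=D]
9: R B11 -> L3 hit  d=D]
10: R B3 -> L3 miss wb->B11  d=-]
11: R B0 -> L0 miss  d=-]
12: W B0 -> L0 hit  d=D]
13: R B4 -> L0 miss wb->B0  d=-]
14: W B1 -> L1 hit  d=D]
15: W B7 -> L3 miss  d=D]

WB = [10, 11, 0]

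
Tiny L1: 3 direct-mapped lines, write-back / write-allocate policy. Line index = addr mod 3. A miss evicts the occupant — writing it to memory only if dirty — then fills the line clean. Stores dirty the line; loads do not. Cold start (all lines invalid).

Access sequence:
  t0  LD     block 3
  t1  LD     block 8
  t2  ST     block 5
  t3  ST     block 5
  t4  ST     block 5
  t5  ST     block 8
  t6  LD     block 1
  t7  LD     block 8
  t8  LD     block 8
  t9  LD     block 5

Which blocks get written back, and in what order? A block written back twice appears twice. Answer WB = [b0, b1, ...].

0: R B3 → L0 miss [-]
1: R B8 → L2 miss [-]
2: W B5 → L2 miss [D]
3: W B5 → L2 hit [D]
4: W B5 → L2 hit [D]
5: W B8 → L2 miss wb→B5 [D]
6: R B1 → L1 miss [-]
7: R B8 → L2 hit [D]
8: R B8 → L2 hit [D]
9: R B5 → L2 miss wb→B8 [-]

WB = [5, 8]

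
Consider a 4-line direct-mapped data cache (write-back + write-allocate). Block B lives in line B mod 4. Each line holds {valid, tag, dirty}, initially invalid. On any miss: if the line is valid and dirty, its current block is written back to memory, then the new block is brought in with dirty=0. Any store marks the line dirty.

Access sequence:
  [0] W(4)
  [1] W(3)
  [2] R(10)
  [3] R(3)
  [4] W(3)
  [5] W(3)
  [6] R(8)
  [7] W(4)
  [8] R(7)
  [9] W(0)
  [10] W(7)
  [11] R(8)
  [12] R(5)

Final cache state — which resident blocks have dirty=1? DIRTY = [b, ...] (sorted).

DIRTY = [7]

  0 | W B4 → L0 miss [D]
  1 | W B3 → L3 miss [D]
  2 | R B10 → L2 miss [-]
  3 | R B3 → L3 hit [D]
  4 | W B3 → L3 hit [D]
  5 | W B3 → L3 hit [D]
  6 | R B8 → L0 miss wb→B4 [-]
  7 | W B4 → L0 miss [D]
  8 | R B7 → L3 miss wb→B3 [-]
  9 | W B0 → L0 miss wb→B4 [D]
  10 | W B7 → L3 hit [D]
  11 | R B8 → L0 miss wb→B0 [-]
  12 | R B5 → L1 miss [-]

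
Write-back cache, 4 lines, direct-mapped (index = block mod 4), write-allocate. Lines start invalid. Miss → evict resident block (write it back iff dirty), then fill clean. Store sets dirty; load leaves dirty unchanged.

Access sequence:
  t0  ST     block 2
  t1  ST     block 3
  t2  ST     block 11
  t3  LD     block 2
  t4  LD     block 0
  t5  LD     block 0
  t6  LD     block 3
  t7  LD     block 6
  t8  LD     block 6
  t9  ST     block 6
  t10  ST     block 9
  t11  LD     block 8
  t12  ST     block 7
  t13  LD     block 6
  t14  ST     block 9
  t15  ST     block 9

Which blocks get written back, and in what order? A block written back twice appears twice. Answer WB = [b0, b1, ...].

WB = [3, 11, 2]

0: W B2 → L2 miss [D]
1: W B3 → L3 miss [D]
2: W B11 → L3 miss wb→B3 [D]
3: R B2 → L2 hit [D]
4: R B0 → L0 miss [-]
5: R B0 → L0 hit [-]
6: R B3 → L3 miss wb→B11 [-]
7: R B6 → L2 miss wb→B2 [-]
8: R B6 → L2 hit [-]
9: W B6 → L2 hit [D]
10: W B9 → L1 miss [D]
11: R B8 → L0 miss [-]
12: W B7 → L3 miss [D]
13: R B6 → L2 hit [D]
14: W B9 → L1 hit [D]
15: W B9 → L1 hit [D]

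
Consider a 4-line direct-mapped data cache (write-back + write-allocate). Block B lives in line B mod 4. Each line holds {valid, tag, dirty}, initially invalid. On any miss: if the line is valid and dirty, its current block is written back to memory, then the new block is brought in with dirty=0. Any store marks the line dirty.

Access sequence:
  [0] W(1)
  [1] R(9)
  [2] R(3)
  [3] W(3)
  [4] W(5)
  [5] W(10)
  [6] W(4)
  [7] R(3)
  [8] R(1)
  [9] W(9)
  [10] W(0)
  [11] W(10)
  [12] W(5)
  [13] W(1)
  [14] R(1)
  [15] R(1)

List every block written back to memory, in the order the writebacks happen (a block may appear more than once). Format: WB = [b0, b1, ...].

0: W B1 -> L1 miss  d=D]
1: R B9 -> L1 miss wb->B1  d=-]
2: R B3 -> L3 miss  d=-]
3: W B3 -> L3 hit  d=D]
4: W B5 -> L1 miss  d=D]
5: W B10 -> L2 miss  d=D]
6: W B4 -> L0 miss  d=D]
7: R B3 -> L3 hit  d=D]
8: R B1 -> L1 miss wb->B5  d=-]
9: W B9 -> L1 miss  d=D]
10: W B0 -> L0 miss wb->B4  d=D]
11: W B10 -> L2 hit  d=D]
12: W B5 -> L1 miss wb->B9  d=D]
13: W B1 -> L1 miss wb->B5  d=D]
14: R B1 -> L1 hit  d=D]
15: R B1 -> L1 hit  d=D]

WB = [1, 5, 4, 9, 5]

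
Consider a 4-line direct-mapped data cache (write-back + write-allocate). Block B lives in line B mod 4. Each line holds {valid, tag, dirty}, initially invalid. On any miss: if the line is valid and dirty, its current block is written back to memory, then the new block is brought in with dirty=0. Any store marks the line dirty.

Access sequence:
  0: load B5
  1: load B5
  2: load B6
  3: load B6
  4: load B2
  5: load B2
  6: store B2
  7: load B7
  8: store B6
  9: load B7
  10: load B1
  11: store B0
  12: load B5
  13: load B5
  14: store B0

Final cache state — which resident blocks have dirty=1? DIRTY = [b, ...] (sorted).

0: R B5 → L1 miss [-]
1: R B5 → L1 hit [-]
2: R B6 → L2 miss [-]
3: R B6 → L2 hit [-]
4: R B2 → L2 miss [-]
5: R B2 → L2 hit [-]
6: W B2 → L2 hit [D]
7: R B7 → L3 miss [-]
8: W B6 → L2 miss wb→B2 [D]
9: R B7 → L3 hit [-]
10: R B1 → L1 miss [-]
11: W B0 → L0 miss [D]
12: R B5 → L1 miss [-]
13: R B5 → L1 hit [-]
14: W B0 → L0 hit [D]

DIRTY = [0, 6]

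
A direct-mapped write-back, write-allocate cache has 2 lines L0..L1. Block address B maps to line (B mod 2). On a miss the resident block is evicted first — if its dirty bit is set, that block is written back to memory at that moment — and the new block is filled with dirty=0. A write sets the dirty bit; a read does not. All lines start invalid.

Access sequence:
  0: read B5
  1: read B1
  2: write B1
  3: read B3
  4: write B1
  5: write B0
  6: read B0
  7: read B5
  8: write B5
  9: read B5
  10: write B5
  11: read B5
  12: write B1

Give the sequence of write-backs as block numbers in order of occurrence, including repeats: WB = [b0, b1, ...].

  0 | R B5 → L1 miss [-]
  1 | R B1 → L1 miss [-]
  2 | W B1 → L1 hit [D]
  3 | R B3 → L1 miss wb→B1 [-]
  4 | W B1 → L1 miss [D]
  5 | W B0 → L0 miss [D]
  6 | R B0 → L0 hit [D]
  7 | R B5 → L1 miss wb→B1 [-]
  8 | W B5 → L1 hit [D]
  9 | R B5 → L1 hit [D]
  10 | W B5 → L1 hit [D]
  11 | R B5 → L1 hit [D]
  12 | W B1 → L1 miss wb→B5 [D]

WB = [1, 1, 5]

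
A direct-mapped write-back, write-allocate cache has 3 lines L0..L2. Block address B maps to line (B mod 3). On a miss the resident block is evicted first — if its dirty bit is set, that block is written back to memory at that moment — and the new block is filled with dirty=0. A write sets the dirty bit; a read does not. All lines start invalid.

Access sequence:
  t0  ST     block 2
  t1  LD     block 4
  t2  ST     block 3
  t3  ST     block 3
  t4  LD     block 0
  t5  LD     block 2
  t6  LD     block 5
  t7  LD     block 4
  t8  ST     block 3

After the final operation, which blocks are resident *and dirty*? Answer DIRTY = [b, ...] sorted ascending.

0: W B2 → L2 miss [D]
1: R B4 → L1 miss [-]
2: W B3 → L0 miss [D]
3: W B3 → L0 hit [D]
4: R B0 → L0 miss wb→B3 [-]
5: R B2 → L2 hit [D]
6: R B5 → L2 miss wb→B2 [-]
7: R B4 → L1 hit [-]
8: W B3 → L0 miss [D]

DIRTY = [3]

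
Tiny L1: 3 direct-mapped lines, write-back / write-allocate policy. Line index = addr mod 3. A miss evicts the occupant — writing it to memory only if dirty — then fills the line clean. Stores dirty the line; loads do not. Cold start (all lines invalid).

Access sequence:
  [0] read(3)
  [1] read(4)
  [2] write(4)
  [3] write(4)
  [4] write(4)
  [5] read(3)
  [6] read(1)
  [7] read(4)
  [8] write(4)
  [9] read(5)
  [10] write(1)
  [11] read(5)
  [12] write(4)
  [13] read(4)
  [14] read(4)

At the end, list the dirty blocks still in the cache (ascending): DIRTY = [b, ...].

0: R B3 → L0 miss [-]
1: R B4 → L1 miss [-]
2: W B4 → L1 hit [D]
3: W B4 → L1 hit [D]
4: W B4 → L1 hit [D]
5: R B3 → L0 hit [-]
6: R B1 → L1 miss wb→B4 [-]
7: R B4 → L1 miss [-]
8: W B4 → L1 hit [D]
9: R B5 → L2 miss [-]
10: W B1 → L1 miss wb→B4 [D]
11: R B5 → L2 hit [-]
12: W B4 → L1 miss wb→B1 [D]
13: R B4 → L1 hit [D]
14: R B4 → L1 hit [D]

DIRTY = [4]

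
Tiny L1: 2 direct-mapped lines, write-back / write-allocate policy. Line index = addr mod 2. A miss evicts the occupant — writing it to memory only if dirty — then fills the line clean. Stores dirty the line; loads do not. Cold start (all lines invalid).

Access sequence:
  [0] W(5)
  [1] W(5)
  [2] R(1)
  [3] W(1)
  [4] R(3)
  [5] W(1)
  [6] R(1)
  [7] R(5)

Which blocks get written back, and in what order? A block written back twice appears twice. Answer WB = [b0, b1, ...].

0: W B5 -> L1 miss  d=D]
1: W B5 -> L1 hit  d=D]
2: R B1 -> L1 miss wb->B5  d=-]
3: W B1 -> L1 hit  d=D]
4: R B3 -> L1 miss wb->B1  d=-]
5: W B1 -> L1 miss  d=D]
6: R B1 -> L1 hit  d=D]
7: R B5 -> L1 miss wb->B1  d=-]

WB = [5, 1, 1]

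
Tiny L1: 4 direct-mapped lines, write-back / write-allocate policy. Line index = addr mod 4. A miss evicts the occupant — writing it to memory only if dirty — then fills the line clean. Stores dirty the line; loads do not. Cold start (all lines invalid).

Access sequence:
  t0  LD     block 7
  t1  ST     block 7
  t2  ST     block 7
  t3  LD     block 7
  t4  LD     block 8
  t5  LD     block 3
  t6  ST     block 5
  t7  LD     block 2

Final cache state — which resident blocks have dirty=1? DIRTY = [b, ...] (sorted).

DIRTY = [5]

0: R B7 -> L3 miss  d=-]
1: W B7 -> L3 hit  d=D]
2: W B7 -> L3 hit  d=D]
3: R B7 -> L3 hit  d=D]
4: R B8 -> L0 miss  d=-]
5: R B3 -> L3 miss wb->B7  d=-]
6: W B5 -> L1 miss  d=D]
7: R B2 -> L2 miss  d=-]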